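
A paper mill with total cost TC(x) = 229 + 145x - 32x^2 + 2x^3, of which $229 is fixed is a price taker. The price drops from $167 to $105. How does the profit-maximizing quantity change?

AVC = 145 - 32x + 2x^2, minimized at x = 8 where min AVC = $17. MC = 145 - 64x + 6x^2.
With P = $167 above the shutdown price, P = MC gives x = 11.
At P = $105 ≥ min AVC, set P = MC: x = 10. The firm stays open but cuts output.

Output falls from 11 to 10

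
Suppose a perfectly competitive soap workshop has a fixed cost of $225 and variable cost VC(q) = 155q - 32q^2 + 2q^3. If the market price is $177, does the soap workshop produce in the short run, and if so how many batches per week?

From TC, MC = TC'(q) = 155 - 64q + 6q^2 and AVC = VC/q = 155 - 32q + 2q^2.
AVC hits its minimum where MC = AVC, at q = 8, giving min AVC = 155 - 32·8 + 2·8^2 = $27.
P = $177 exceeds min AVC = $27, so the firm stays open.
Set P = MC: 177 = 155 - 64q + 6q^2 → -22 - 64q + 6q^2 = 0. The roots are q = -1/3 and q = 11; the profit-maximizing output is on the rising part of MC, so q* = 11.
Check: AVC at q = 11 is $45 ≤ P, so revenue covers variable cost.
Profit = P·q − TC = 177·11 − 720 = $1227.

Produce at q = 11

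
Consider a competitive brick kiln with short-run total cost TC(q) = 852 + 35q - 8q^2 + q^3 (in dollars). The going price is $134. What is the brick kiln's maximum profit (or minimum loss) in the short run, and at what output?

AVC = 35 - 8q + q^2 has its minimum $19 at q = 4; price $134 clears that bar, so the firm operates.
MC = 35 - 16q + 3q^2. Setting P = MC and taking the root on the rising branch gives q* = 9.
TR = 134·9 = 1206. TC = 852 + 396 = 1248. Profit = 1206 − 1248 = -$42.
By producing, the firm covers all variable cost plus $810 of fixed cost; shutting down would lose the full $852.

Profit = -$42 at q = 9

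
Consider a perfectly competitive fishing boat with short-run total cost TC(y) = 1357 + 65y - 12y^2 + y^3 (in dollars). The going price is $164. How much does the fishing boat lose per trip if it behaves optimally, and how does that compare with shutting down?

AVC = 65 - 12y + y^2 has its minimum $29 at y = 6; price $164 clears that bar, so the firm operates.
MC = 65 - 24y + 3y^2. Setting P = MC and taking the root on the rising branch gives y* = 11.
TR = 164·11 = 1804. TC = 1357 + 594 = 1951. Profit = 1804 − 1951 = -$147.
That loss of $147 beats the $1357 the firm would lose by shutting down; producing recovers $1210 of fixed cost.

Profit = -$147 at y = 11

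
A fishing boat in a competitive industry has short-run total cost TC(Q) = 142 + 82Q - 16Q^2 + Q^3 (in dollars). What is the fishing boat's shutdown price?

The shutdown price is the minimum of AVC. VC = 82Q - 16Q^2 + Q^3, so AVC = 82 - 16Q + Q^2.
dAVC/dQ = -16 + 2Q = 0 gives Q = 8. min AVC = 82 - 16·8 + 8^2 = 18.
For P < $18 the firm produces nothing.

$18 per unit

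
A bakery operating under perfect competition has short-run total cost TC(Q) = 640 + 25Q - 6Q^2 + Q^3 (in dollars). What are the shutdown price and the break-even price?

AVC = 25 - 6Q + Q^2; minimized at Q = 3, giving min AVC = $16. That is the shutdown price.
ATC = 640/Q + 25 - 6Q + Q^2. Setting dATC/dQ = −640/Q^2 − 6 + 2Q = 0 gives Q = 8 (since 2·8^3 − 6·8^2 = 640).
min ATC = 640/8 + 25 − 6·8 + 8^2 = $121. That is the break-even price.
For $16 ≤ P < $121 the firm produces at a loss; below $16 it shuts down.

Shutdown price = $16; break-even price = $121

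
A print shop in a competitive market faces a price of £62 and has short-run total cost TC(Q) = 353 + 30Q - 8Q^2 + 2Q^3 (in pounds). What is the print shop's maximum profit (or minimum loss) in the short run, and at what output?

Profit = -£225 at Q = 4

AVC = 30 - 8Q + 2Q^2; min AVC = £22 at Q = 2. Since P = £62 ≥ min AVC, the firm produces.
MC = 30 - 16Q + 6Q^2. Setting P = MC and taking the root on the rising branch gives Q* = 4.
TR = 62·4 = 248. TC = 353 + 120 = 473. Profit = 248 − 473 = -£225.
By producing, the firm covers all variable cost plus £128 of fixed cost; shutting down would lose the full £353.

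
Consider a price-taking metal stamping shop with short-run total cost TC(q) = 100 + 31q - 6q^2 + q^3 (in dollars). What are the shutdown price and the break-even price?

Shutdown price = $22; break-even price = $46

AVC = 31 - 6q + q^2; minimized at q = 3, giving min AVC = $22. That is the shutdown price.
ATC = 100/q + 31 - 6q + q^2. Setting dATC/dq = −100/q^2 − 6 + 2q = 0 gives q = 5 (since 2·5^3 − 6·5^2 = 100).
min ATC = 100/5 + 31 − 6·5 + 5^2 = $46. That is the break-even price.
For $22 ≤ P < $46 the firm produces at a loss; below $22 it shuts down.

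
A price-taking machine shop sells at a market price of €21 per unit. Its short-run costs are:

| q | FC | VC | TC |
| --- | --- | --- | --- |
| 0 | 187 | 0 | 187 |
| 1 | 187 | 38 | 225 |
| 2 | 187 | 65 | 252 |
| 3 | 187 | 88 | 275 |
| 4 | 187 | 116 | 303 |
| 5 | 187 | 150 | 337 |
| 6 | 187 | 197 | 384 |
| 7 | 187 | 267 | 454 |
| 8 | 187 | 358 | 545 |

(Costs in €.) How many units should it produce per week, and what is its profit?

q = 0 (shut down); profit = -€187

Compute π = P·q − TC at each output: q=0: -187; q=1: -204; q=2: -210; q=3: -212; q=4: -219; q=5: -232; q=6: -258; q=7: -307; q=8: -377.
Profit is highest at q = 0. Equivalently, the lowest AVC in the table is 116/4 ≈ €29 at q = 4, and P = €21 falls below it — price never covers variable cost, so the firm shuts down and loses only its fixed cost.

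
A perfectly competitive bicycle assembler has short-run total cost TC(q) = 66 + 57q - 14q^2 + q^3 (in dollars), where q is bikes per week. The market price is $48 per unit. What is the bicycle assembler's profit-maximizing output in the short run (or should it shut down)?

Variable cost is VC = 57q - 14q^2 + q^3, so AVC = VC/q = 57 - 14q + q^2 and MC = dTC/dq = 57 - 28q + 3q^2.
The AVC parabola has its vertex at q = 14/2 = 7, where AVC = 57 - 14·7 + 7^2 = $8.
Since P = $48 ≥ min AVC = $8, price covers variable cost and the firm should produce.
Solving P = MC: 9 - 28q + 3q^2 = 0 ⇒ q = 1/3 or 9. On the upward-sloping branch, q* = 9.
Check: AVC at q = 9 is $12 ≤ P, so revenue covers variable cost.
Profit = P·q − TC = 48·9 − 174 = $258.

Produce at q = 9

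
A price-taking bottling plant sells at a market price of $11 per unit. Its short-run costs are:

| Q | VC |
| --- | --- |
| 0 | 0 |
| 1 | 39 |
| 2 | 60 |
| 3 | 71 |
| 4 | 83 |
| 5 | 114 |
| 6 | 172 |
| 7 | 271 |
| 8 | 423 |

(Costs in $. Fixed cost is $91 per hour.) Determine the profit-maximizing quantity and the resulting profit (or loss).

Q = 0 (shut down); profit = -$91

Compute π = P·Q − TC at each output: Q=0: -91; Q=1: -119; Q=2: -129; Q=3: -129; Q=4: -130; Q=5: -150; Q=6: -197; Q=7: -285; Q=8: -426.
Profit is highest at Q = 0. Equivalently, the lowest AVC in the table is 83/4 ≈ $20.75 at Q = 4, and P = $11 falls below it — price never covers variable cost, so the firm shuts down and loses only its fixed cost.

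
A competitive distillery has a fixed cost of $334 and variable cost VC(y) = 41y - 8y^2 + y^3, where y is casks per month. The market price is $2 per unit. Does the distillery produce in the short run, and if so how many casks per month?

Shut down

Strip out fixed cost: VC = 41y - 8y^2 + y^3. Then AVC = 41 - 8y + y^2 and MC = 41 - 16y + 3y^2.
The AVC parabola has its vertex at y = 8/2 = 4, where AVC = 41 - 8·4 + 4^2 = $25.
With P < min AVC ($2 < $25), every unit sold adds to the loss.
Best response: produce nothing and absorb the $334 fixed cost.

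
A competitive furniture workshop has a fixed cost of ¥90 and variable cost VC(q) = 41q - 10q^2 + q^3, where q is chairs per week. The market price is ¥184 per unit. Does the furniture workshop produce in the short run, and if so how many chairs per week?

Produce at q = 11

Strip out fixed cost: VC = 41q - 10q^2 + q^3. Then AVC = 41 - 10q + q^2 and MC = 41 - 20q + 3q^2.
AVC hits its minimum where MC = AVC, at q = 5, giving min AVC = 41 - 10·5 + 5^2 = ¥16.
Because ¥184 ≥ ¥16, revenue can cover variable cost; the firm operates.
P = MC gives -143 - 20q + 3q^2 = 0, with roots -13/3 and 11. Take the larger (rising MC): q* = 11.
Check: AVC at q = 11 is ¥52 ≤ P, so revenue covers variable cost.
Profit = P·q − TC = 184·11 − 662 = ¥1362.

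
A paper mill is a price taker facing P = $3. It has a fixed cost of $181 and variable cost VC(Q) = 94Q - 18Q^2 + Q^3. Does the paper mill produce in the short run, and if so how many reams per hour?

Shut down

From TC, MC = TC'(Q) = 94 - 36Q + 3Q^2 and AVC = VC/Q = 94 - 18Q + Q^2.
The AVC parabola has its vertex at Q = 18/2 = 9, where AVC = 94 - 18·9 + 9^2 = $13.
With P < min AVC ($3 < $13), every unit sold adds to the loss.
Best response: produce nothing and absorb the $181 fixed cost.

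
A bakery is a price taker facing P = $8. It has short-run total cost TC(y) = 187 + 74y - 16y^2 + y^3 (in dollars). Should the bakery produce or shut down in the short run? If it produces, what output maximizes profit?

Variable cost is VC = 74y - 16y^2 + y^3, so AVC = VC/y = 74 - 16y + y^2 and MC = dTC/dy = 74 - 32y + 3y^2.
AVC is minimized where dAVC/dy = -16 + 2y = 0, at y = 8; min AVC = 74 - 16·8 + 8^2 = $10.
With P < min AVC ($8 < $10), every unit sold adds to the loss.
The firm minimizes its loss by shutting down and losing only its fixed cost of $187.

Shut down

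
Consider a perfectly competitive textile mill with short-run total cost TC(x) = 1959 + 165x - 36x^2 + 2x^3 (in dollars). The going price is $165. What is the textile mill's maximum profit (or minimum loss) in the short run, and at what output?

Profit = -$231 at x = 12

AVC = 165 - 36x + 2x^2 has its minimum $3 at x = 9; price $165 clears that bar, so the firm operates.
MC = 165 - 72x + 6x^2. Setting P = MC and taking the root on the rising branch gives x* = 12.
TR = 165·12 = 1980. TC = 1959 + 252 = 2211. Profit = 1980 − 2211 = -$231.
That loss of $231 beats the $1959 the firm would lose by shutting down; producing recovers $1728 of fixed cost.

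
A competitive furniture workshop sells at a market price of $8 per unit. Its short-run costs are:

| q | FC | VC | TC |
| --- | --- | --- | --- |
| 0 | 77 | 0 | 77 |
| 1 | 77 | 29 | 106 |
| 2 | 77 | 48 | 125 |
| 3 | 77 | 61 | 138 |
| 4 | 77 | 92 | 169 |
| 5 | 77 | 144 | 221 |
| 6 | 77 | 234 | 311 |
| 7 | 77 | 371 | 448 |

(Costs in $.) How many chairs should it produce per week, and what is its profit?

q = 0 (shut down); profit = -$77

Tabulate TR − TC: q=0: -77; q=1: -98; q=2: -109; q=3: -114; q=4: -137; q=5: -181; q=6: -263; q=7: -392.
Profit is highest at q = 0. Equivalently, the lowest AVC in the table is 61/3 ≈ $20.33 at q = 3, and P = $8 falls below it — price never covers variable cost, so the firm shuts down and loses only its fixed cost.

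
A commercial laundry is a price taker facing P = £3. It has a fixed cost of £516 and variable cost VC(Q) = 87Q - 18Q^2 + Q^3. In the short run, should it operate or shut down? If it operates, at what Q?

From TC, MC = TC'(Q) = 87 - 36Q + 3Q^2 and AVC = VC/Q = 87 - 18Q + Q^2.
The AVC parabola has its vertex at Q = 18/2 = 9, where AVC = 87 - 18·9 + 9^2 = £6.
Since P = £3 < min AVC = £6, price fails to cover variable cost at any output.
Shutting down limits the loss to fixed cost, £516.

Shut down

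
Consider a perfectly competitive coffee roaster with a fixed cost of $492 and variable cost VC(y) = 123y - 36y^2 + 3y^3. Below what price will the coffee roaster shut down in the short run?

Short-run supply begins at min AVC. From VC = 123y - 36y^2 + 3y^3, AVC = 123 - 36y + 3y^2.
At the minimum of AVC, MC = AVC. MC = 123 - 72y + 9y^2; setting MC = AVC gives 6y^2 - 36y = 0, so y = 6. min AVC = 15.
The firm shuts down for any P below $15.

$15 per unit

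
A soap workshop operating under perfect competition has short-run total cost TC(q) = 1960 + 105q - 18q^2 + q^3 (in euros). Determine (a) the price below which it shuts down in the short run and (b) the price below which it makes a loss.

AVC = 105 - 18q + q^2; minimized at q = 9, giving min AVC = €24. That is the shutdown price.
ATC = 1960/q + 105 - 18q + q^2. Setting dATC/dq = −1960/q^2 − 18 + 2q = 0 gives q = 14 (since 2·14^3 − 18·14^2 = 1960).
min ATC = 1960/14 + 105 − 18·14 + 14^2 = €189. That is the break-even price.
For €24 ≤ P < €189 the firm produces at a loss; below €24 it shuts down.

Shutdown price = €24; break-even price = €189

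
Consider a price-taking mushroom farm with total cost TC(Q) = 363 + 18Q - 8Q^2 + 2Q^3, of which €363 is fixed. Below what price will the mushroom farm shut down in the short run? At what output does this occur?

€10 per unit, at Q = 2

The firm shuts down when price falls below the minimum of average variable cost. AVC = VC/Q = 18 - 8Q + 2Q^2.
At the minimum of AVC, MC = AVC. MC = 18 - 16Q + 6Q^2; setting MC = AVC gives 4Q^2 - 8Q = 0, so Q = 2. min AVC = 10.
So the shutdown price is €10.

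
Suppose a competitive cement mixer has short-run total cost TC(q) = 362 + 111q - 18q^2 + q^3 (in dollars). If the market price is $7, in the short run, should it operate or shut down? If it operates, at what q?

Shut down

Strip out fixed cost: VC = 111q - 18q^2 + q^3. Then AVC = 111 - 18q + q^2 and MC = 111 - 36q + 3q^2.
AVC hits its minimum where MC = AVC, at q = 9, giving min AVC = 111 - 18·9 + 9^2 = $30.
Since P = $7 < min AVC = $30, price fails to cover variable cost at any output.
Shutting down limits the loss to fixed cost, $362.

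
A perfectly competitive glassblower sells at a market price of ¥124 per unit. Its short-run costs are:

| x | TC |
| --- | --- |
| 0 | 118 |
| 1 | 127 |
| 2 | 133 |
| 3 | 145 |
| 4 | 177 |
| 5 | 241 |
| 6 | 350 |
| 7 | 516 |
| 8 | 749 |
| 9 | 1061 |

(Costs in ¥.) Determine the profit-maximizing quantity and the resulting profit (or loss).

Profit at each row (π = 124x − TC): x=0: -118; x=1: -3; x=2: 115; x=3: 227; x=4: 319; x=5: 379; x=6: 394; x=7: 352; x=8: 243; x=9: 55.
Profit is maximized at x = 6. AVC there is 232/6 = ¥38.67 ≤ P, so producing beats shutting down (which would give -¥118).

x = 6; profit = ¥394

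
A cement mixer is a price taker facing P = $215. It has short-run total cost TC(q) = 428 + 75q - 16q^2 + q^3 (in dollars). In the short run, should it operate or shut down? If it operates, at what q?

Variable cost is VC = 75q - 16q^2 + q^3, so AVC = VC/q = 75 - 16q + q^2 and MC = dTC/dq = 75 - 32q + 3q^2.
AVC is minimized where dAVC/dq = -16 + 2q = 0, at q = 8; min AVC = 75 - 16·8 + 8^2 = $11.
P = $215 exceeds min AVC = $11, so the firm stays open.
Solving P = MC: -140 - 32q + 3q^2 = 0 ⇒ q = -10/3 or 14. On the upward-sloping branch, q* = 14.
Check: AVC at q = 14 is $47 ≤ P, so revenue covers variable cost.
Profit = P·q − TC = 215·14 − 1086 = $1924.

Produce at q = 14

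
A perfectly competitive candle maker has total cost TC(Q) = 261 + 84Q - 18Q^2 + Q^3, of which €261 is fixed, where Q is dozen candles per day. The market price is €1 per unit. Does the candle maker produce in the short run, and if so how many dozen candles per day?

Shut down

Variable cost is VC = 84Q - 18Q^2 + Q^3, so AVC = VC/Q = 84 - 18Q + Q^2 and MC = dTC/dQ = 84 - 36Q + 3Q^2.
AVC is minimized where dAVC/dQ = -18 + 2Q = 0, at Q = 9; min AVC = 84 - 18·9 + 9^2 = €3.
Since P = €1 < min AVC = €3, price fails to cover variable cost at any output.
Best response: produce nothing and absorb the €261 fixed cost.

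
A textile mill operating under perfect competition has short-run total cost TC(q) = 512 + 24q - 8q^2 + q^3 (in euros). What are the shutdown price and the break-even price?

Shutdown price = min AVC. AVC = 24 - 8q + q^2, with vertex at q = 4 and minimum €8.
ATC = 512/q + 24 - 8q + q^2. Setting dATC/dq = −512/q^2 − 8 + 2q = 0 gives q = 8 (since 2·8^3 − 8·8^2 = 512).
min ATC = 512/8 + 24 − 8·8 + 8^2 = €88. That is the break-even price.
Between these two prices the firm operates at a loss; above €88 it earns a profit.

Shutdown price = €8; break-even price = €88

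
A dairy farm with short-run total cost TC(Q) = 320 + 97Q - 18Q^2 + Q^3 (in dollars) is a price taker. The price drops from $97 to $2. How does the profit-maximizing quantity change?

Output falls from 12 to 0 (the firm shuts down)

MC = 97 - 36Q + 3Q^2; the shutdown threshold is min AVC = $16 (at Q = 9).
At P = $97 ≥ min AVC, set P = MC on the rising branch: Q = 12.
At P = $2 < min AVC = $16, price no longer covers variable cost at any output, so the firm shuts down: Q = 0.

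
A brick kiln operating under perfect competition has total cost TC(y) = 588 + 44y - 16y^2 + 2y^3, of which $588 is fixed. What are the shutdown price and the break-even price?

AVC = 44 - 16y + 2y^2; minimized at y = 4, giving min AVC = $12. That is the shutdown price.
ATC = 588/y + 44 - 16y + 2y^2. Setting dATC/dy = −588/y^2 − 16 + 4y = 0 gives y = 7 (since 4·7^3 − 16·7^2 = 588).
min ATC = 588/7 + 44 − 16·7 + 2·7^2 = $114. That is the break-even price.
For $12 ≤ P < $114 the firm produces at a loss; below $12 it shuts down.

Shutdown price = $12; break-even price = $114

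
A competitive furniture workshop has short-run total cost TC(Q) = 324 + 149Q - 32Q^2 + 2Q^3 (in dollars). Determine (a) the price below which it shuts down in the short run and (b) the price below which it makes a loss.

Shutdown price = $21; break-even price = $59

Shutdown price = min AVC. AVC = 149 - 32Q + 2Q^2, with vertex at Q = 8 and minimum $21.
ATC = 324/Q + 149 - 32Q + 2Q^2. Setting dATC/dQ = −324/Q^2 − 32 + 4Q = 0 gives Q = 9 (since 4·9^3 − 32·9^2 = 324).
min ATC = 324/9 + 149 − 32·9 + 2·9^2 = $59. That is the break-even price.
Between these two prices the firm operates at a loss; above $59 it earns a profit.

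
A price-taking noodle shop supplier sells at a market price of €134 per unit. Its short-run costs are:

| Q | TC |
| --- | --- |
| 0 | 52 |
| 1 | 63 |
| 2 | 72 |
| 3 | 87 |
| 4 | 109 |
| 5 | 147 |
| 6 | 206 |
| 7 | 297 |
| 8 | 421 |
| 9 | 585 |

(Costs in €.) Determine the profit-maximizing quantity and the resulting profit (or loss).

Profit at each row (π = 134Q − TC): Q=0: -52; Q=1: 71; Q=2: 196; Q=3: 315; Q=4: 427; Q=5: 523; Q=6: 598; Q=7: 641; Q=8: 651; Q=9: 621.
Profit is maximized at Q = 8. AVC there is 369/8 = €46.12 ≤ P, so producing beats shutting down (which would give -€52).

Q = 8; profit = €651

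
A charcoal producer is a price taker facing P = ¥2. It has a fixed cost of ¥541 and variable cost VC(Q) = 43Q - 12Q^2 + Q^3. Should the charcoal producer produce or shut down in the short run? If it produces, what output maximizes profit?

Shut down

Variable cost is VC = 43Q - 12Q^2 + Q^3, so AVC = VC/Q = 43 - 12Q + Q^2 and MC = dTC/dQ = 43 - 24Q + 3Q^2.
The AVC parabola has its vertex at Q = 12/2 = 6, where AVC = 43 - 12·6 + 6^2 = ¥7.
With P < min AVC (¥2 < ¥7), every unit sold adds to the loss.
Shutting down limits the loss to fixed cost, ¥541.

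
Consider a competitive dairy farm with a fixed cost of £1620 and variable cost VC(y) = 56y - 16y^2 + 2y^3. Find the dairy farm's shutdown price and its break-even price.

AVC = 56 - 16y + 2y^2; minimized at y = 4, giving min AVC = £24. That is the shutdown price.
ATC = 1620/y + 56 - 16y + 2y^2. Setting dATC/dy = −1620/y^2 − 16 + 4y = 0 gives y = 9 (since 4·9^3 − 16·9^2 = 1620).
min ATC = 1620/9 + 56 − 16·9 + 2·9^2 = £254. That is the break-even price.
For £24 ≤ P < £254 the firm produces at a loss; below £24 it shuts down.

Shutdown price = £24; break-even price = £254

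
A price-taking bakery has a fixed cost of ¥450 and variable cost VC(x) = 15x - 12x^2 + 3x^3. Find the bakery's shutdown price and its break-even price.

Shutdown price = min AVC. AVC = 15 - 12x + 3x^2, with vertex at x = 2 and minimum ¥3.
ATC = 450/x + 15 - 12x + 3x^2. Setting dATC/dx = −450/x^2 − 12 + 6x = 0 gives x = 5 (since 6·5^3 − 12·5^2 = 450).
min ATC = 450/5 + 15 − 12·5 + 3·5^2 = ¥120. That is the break-even price.
Between these two prices the firm operates at a loss; above ¥120 it earns a profit.

Shutdown price = ¥3; break-even price = ¥120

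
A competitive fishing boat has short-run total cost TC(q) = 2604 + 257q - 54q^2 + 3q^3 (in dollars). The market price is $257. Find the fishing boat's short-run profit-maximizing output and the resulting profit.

AVC = 257 - 54q + 3q^2 has its minimum $14 at q = 9; price $257 clears that bar, so the firm operates.
MC = 257 - 108q + 9q^2. Setting P = MC and taking the root on the rising branch gives q* = 12.
TR = 257·12 = 3084. TC = 2604 + 492 = 3096. Profit = 3084 − 3096 = -$12.
By producing, the firm covers all variable cost plus $2592 of fixed cost; shutting down would lose the full $2604.

Profit = -$12 at q = 12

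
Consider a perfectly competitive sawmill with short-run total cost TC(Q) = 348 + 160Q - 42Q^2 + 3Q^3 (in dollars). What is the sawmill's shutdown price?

The firm shuts down when price falls below the minimum of average variable cost. AVC = VC/Q = 160 - 42Q + 3Q^2.
At the minimum of AVC, MC = AVC. MC = 160 - 84Q + 9Q^2; setting MC = AVC gives 6Q^2 - 42Q = 0, so Q = 7. min AVC = 13.
For P < $13 the firm produces nothing.

$13 per unit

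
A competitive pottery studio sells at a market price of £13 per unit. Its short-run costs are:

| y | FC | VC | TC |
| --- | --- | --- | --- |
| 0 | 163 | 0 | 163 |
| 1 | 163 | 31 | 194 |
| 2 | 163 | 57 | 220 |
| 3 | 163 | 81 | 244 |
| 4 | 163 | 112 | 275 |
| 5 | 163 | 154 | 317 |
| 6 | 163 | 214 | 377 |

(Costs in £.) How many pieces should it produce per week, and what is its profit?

Tabulate TR − TC: y=0: -163; y=1: -181; y=2: -194; y=3: -205; y=4: -223; y=5: -252; y=6: -299.
Profit is highest at y = 0. Equivalently, the lowest AVC in the table is 81/3 ≈ £27 at y = 3, and P = £13 falls below it — price never covers variable cost, so the firm shuts down and loses only its fixed cost.

y = 0 (shut down); profit = -£163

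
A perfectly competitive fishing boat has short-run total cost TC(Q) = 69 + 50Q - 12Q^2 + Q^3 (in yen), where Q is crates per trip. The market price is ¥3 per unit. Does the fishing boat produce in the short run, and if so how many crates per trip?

Shut down

From TC, MC = TC'(Q) = 50 - 24Q + 3Q^2 and AVC = VC/Q = 50 - 12Q + Q^2.
AVC hits its minimum where MC = AVC, at Q = 6, giving min AVC = 50 - 12·6 + 6^2 = ¥14.
P = ¥3 lies below min AVC = ¥14; no output level covers variable cost.
Shutting down limits the loss to fixed cost, ¥69.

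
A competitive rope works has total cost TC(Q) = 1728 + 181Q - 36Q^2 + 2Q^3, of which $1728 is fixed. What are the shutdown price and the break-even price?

Shutdown price = min AVC. AVC = 181 - 36Q + 2Q^2, with vertex at Q = 9 and minimum $19.
ATC = 1728/Q + 181 - 36Q + 2Q^2. Setting dATC/dQ = −1728/Q^2 − 36 + 4Q = 0 gives Q = 12 (since 4·12^3 − 36·12^2 = 1728).
min ATC = 1728/12 + 181 − 36·12 + 2·12^2 = $181. That is the break-even price.
For $19 ≤ P < $181 the firm produces at a loss; below $19 it shuts down.

Shutdown price = $19; break-even price = $181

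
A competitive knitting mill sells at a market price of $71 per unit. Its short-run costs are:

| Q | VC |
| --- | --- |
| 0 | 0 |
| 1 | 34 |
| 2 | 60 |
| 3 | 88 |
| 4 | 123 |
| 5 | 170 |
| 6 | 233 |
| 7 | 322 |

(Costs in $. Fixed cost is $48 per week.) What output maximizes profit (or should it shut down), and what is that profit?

Q = 6; profit = $145

Compute π = P·Q − TC at each output: Q=0: -48; Q=1: -11; Q=2: 34; Q=3: 77; Q=4: 113; Q=5: 137; Q=6: 145; Q=7: 127.
Profit is maximized at Q = 6. AVC there is 233/6 = $38.83 ≤ P, so producing beats shutting down (which would give -$48).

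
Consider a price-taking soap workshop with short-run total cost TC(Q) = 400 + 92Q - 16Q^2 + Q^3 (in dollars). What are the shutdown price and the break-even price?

Shutdown price = min AVC. AVC = 92 - 16Q + Q^2, with vertex at Q = 8 and minimum $28.
ATC = 400/Q + 92 - 16Q + Q^2. Setting dATC/dQ = −400/Q^2 − 16 + 2Q = 0 gives Q = 10 (since 2·10^3 − 16·10^2 = 400).
min ATC = 400/10 + 92 − 16·10 + 10^2 = $72. That is the break-even price.
For $28 ≤ P < $72 the firm produces at a loss; below $28 it shuts down.

Shutdown price = $28; break-even price = $72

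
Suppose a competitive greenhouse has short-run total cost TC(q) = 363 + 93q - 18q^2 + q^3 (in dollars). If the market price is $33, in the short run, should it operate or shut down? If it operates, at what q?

From TC, MC = TC'(q) = 93 - 36q + 3q^2 and AVC = VC/q = 93 - 18q + q^2.
The AVC parabola has its vertex at q = 18/2 = 9, where AVC = 93 - 18·9 + 9^2 = $12.
Because $33 ≥ $12, revenue can cover variable cost; the firm operates.
Set P = MC: 33 = 93 - 36q + 3q^2 → 60 - 36q + 3q^2 = 0. The roots are q = 2 and q = 10; the profit-maximizing output is on the rising part of MC, so q* = 10.
Check: AVC at q = 10 is $13 ≤ P, so revenue covers variable cost.
Profit = P·q − TC = 33·10 − 493 = -$163, a loss, but smaller than the $363 fixed cost the firm would lose by shutting down.

Produce at q = 10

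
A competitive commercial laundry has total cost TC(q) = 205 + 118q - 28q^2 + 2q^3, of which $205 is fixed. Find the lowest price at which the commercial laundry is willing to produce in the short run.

$20 per unit

The shutdown price is the minimum of AVC. VC = 118q - 28q^2 + 2q^3, so AVC = 118 - 28q + 2q^2.
dAVC/dq = -28 + 4q = 0 gives q = 7. min AVC = 118 - 28·7 + 2·7^2 = 20.
The firm shuts down for any P below $20.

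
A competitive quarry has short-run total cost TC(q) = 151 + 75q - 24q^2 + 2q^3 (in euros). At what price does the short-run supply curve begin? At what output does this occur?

The shutdown price is the minimum of AVC. VC = 75q - 24q^2 + 2q^3, so AVC = 75 - 24q + 2q^2.
dAVC/dq = -24 + 4q = 0 gives q = 6. min AVC = 75 - 24·6 + 2·6^2 = 3.
For P < €3 the firm produces nothing.

€3 per unit, at q = 6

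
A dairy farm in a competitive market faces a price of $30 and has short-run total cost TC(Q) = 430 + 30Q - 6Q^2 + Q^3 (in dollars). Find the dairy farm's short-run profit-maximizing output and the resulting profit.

Profit = -$398 at Q = 4

AVC = 30 - 6Q + Q^2; min AVC = $21 at Q = 3. Since P = $30 ≥ min AVC, the firm produces.
MC = 30 - 12Q + 3Q^2. Setting P = MC and taking the root on the rising branch gives Q* = 4.
TR = 30·4 = 120. TC = 430 + 88 = 518. Profit = 120 − 518 = -$398.
By producing, the firm covers all variable cost plus $32 of fixed cost; shutting down would lose the full $430.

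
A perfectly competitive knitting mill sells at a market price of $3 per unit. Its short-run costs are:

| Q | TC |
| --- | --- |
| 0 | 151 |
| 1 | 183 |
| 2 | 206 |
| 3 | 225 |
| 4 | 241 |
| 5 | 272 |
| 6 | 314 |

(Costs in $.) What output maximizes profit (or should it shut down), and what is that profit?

Q = 0 (shut down); profit = -$151

Tabulate TR − TC: Q=0: -151; Q=1: -180; Q=2: -200; Q=3: -216; Q=4: -229; Q=5: -257; Q=6: -296.
Profit is highest at Q = 0. Equivalently, the lowest AVC in the table is 90/4 ≈ $22.50 at Q = 4, and P = $3 falls below it — price never covers variable cost, so the firm shuts down and loses only its fixed cost.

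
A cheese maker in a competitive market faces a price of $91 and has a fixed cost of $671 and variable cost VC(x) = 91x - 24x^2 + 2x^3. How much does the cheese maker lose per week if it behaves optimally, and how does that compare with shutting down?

AVC = 91 - 24x + 2x^2 has its minimum $19 at x = 6; price $91 clears that bar, so the firm operates.
With MC = 91 - 48x + 6x^2, P = MC on the upward-sloping part at x* = 8.
TR = 91·8 = 728. TC = 671 + 216 = 887. Profit = 728 − 887 = -$159.
By producing, the firm covers all variable cost plus $512 of fixed cost; shutting down would lose the full $671.

Profit = -$159 at x = 8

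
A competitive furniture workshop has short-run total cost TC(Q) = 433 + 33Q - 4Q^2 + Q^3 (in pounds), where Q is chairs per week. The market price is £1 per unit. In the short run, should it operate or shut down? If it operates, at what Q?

Strip out fixed cost: VC = 33Q - 4Q^2 + Q^3. Then AVC = 33 - 4Q + Q^2 and MC = 33 - 8Q + 3Q^2.
AVC hits its minimum where MC = AVC, at Q = 2, giving min AVC = 33 - 4·2 + 2^2 = £29.
Since P = £1 < min AVC = £29, price fails to cover variable cost at any output.
Shutting down limits the loss to fixed cost, £433.

Shut down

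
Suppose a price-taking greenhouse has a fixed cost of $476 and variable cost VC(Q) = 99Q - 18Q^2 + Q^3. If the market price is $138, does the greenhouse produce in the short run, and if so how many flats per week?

Variable cost is VC = 99Q - 18Q^2 + Q^3, so AVC = VC/Q = 99 - 18Q + Q^2 and MC = dTC/dQ = 99 - 36Q + 3Q^2.
The AVC parabola has its vertex at Q = 18/2 = 9, where AVC = 99 - 18·9 + 9^2 = $18.
Because $138 ≥ $18, revenue can cover variable cost; the firm operates.
Set P = MC: 138 = 99 - 36Q + 3Q^2 → -39 - 36Q + 3Q^2 = 0. The roots are Q = -1 and Q = 13; the profit-maximizing output is on the rising part of MC, so Q* = 13.
Check: AVC at Q = 13 is $34 ≤ P, so revenue covers variable cost.
Profit = P·Q − TC = 138·13 − 918 = $876.

Produce at Q = 13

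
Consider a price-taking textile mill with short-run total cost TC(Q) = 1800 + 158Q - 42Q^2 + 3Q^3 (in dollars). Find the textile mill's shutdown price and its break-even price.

Shutdown price = $11; break-even price = $218

Shutdown price = min AVC. AVC = 158 - 42Q + 3Q^2, with vertex at Q = 7 and minimum $11.
ATC = 1800/Q + 158 - 42Q + 3Q^2. Setting dATC/dQ = −1800/Q^2 − 42 + 6Q = 0 gives Q = 10 (since 6·10^3 − 42·10^2 = 1800).
min ATC = 1800/10 + 158 − 42·10 + 3·10^2 = $218. That is the break-even price.
For $11 ≤ P < $218 the firm produces at a loss; below $11 it shuts down.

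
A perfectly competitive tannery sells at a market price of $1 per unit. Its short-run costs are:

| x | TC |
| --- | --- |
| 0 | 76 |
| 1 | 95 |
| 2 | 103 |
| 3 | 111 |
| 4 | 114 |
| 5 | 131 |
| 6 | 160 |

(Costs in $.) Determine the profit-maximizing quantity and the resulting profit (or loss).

Compute π = P·x − TC at each output: x=0: -76; x=1: -94; x=2: -101; x=3: -108; x=4: -110; x=5: -126; x=6: -154.
Profit is highest at x = 0. Equivalently, the lowest AVC in the table is 38/4 ≈ $9.50 at x = 4, and P = $1 falls below it — price never covers variable cost, so the firm shuts down and loses only its fixed cost.

x = 0 (shut down); profit = -$76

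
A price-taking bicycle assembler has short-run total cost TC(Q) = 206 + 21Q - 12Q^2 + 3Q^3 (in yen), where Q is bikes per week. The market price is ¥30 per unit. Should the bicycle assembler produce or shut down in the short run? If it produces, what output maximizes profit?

Produce at Q = 3

Strip out fixed cost: VC = 21Q - 12Q^2 + 3Q^3. Then AVC = 21 - 12Q + 3Q^2 and MC = 21 - 24Q + 9Q^2.
AVC hits its minimum where MC = AVC, at Q = 2, giving min AVC = 21 - 12·2 + 3·2^2 = ¥9.
Since P = ¥30 ≥ min AVC = ¥9, price covers variable cost and the firm should produce.
P = MC gives -9 - 24Q + 9Q^2 = 0, with roots -1/3 and 3. Take the larger (rising MC): Q* = 3.
Check: AVC at Q = 3 is ¥12 ≤ P, so revenue covers variable cost.
Profit = P·Q − TC = 30·3 − 242 = -¥152, a loss, but smaller than the ¥206 fixed cost the firm would lose by shutting down.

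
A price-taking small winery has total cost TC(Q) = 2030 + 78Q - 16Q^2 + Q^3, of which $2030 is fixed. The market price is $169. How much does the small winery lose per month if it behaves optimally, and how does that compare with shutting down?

AVC = 78 - 16Q + Q^2 has its minimum $14 at Q = 8; price $169 clears that bar, so the firm operates.
With MC = 78 - 32Q + 3Q^2, P = MC on the upward-sloping part at Q* = 13.
TR = 169·13 = 2197. TC = 2030 + 507 = 2537. Profit = 2197 − 2537 = -$340.
That loss of $340 beats the $2030 the firm would lose by shutting down; producing recovers $1690 of fixed cost.

Profit = -$340 at Q = 13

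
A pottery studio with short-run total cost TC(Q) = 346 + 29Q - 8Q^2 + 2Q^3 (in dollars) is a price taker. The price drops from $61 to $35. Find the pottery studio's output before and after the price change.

Output falls from 4 to 3

AVC = 29 - 8Q + 2Q^2, minimized at Q = 2 where min AVC = $21. MC = 29 - 16Q + 6Q^2.
At P = $61 ≥ min AVC, set P = MC on the rising branch: Q = 4.
At P = $35 ≥ min AVC, set P = MC: Q = 3. The firm stays open but cuts output.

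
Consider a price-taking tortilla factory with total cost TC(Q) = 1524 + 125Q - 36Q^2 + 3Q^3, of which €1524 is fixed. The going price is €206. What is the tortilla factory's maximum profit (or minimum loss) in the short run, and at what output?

Profit = -€66 at Q = 9

AVC = 125 - 36Q + 3Q^2 has its minimum €17 at Q = 6; price €206 clears that bar, so the firm operates.
With MC = 125 - 72Q + 9Q^2, P = MC on the upward-sloping part at Q* = 9.
TR = 206·9 = 1854. TC = 1524 + 396 = 1920. Profit = 1854 − 1920 = -€66.
By producing, the firm covers all variable cost plus €1458 of fixed cost; shutting down would lose the full €1524.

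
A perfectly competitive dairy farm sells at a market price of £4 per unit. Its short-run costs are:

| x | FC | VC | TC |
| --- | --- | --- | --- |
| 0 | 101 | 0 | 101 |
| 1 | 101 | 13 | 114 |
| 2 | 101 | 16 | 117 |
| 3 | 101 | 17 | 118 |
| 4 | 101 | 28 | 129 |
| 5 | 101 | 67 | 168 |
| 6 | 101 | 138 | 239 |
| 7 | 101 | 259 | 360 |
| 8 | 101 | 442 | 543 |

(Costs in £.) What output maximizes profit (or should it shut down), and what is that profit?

Tabulate TR − TC: x=0: -101; x=1: -110; x=2: -109; x=3: -106; x=4: -113; x=5: -148; x=6: -215; x=7: -332; x=8: -511.
Profit is highest at x = 0. Equivalently, the lowest AVC in the table is 17/3 ≈ £5.67 at x = 3, and P = £4 falls below it — price never covers variable cost, so the firm shuts down and loses only its fixed cost.

x = 0 (shut down); profit = -£101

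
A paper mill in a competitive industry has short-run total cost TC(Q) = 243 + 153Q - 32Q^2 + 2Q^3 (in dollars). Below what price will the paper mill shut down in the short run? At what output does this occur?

$25 per unit, at Q = 8

The firm shuts down when price falls below the minimum of average variable cost. AVC = VC/Q = 153 - 32Q + 2Q^2.
dAVC/dQ = -32 + 4Q = 0 gives Q = 8. min AVC = 153 - 32·8 + 2·8^2 = 25.
The firm shuts down for any P below $25.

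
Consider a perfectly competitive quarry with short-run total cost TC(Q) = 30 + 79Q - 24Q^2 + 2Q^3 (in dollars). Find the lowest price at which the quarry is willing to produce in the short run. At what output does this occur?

The firm shuts down when price falls below the minimum of average variable cost. AVC = VC/Q = 79 - 24Q + 2Q^2.
dAVC/dQ = -24 + 4Q = 0 gives Q = 6. min AVC = 79 - 24·6 + 2·6^2 = 7.
For P < $7 the firm produces nothing.

$7 per unit, at Q = 6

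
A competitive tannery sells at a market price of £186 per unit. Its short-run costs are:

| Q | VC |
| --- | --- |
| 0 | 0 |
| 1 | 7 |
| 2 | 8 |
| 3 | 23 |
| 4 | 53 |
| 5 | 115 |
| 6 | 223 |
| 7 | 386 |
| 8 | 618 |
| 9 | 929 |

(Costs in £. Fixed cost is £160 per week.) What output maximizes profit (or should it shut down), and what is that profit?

Q = 7; profit = £756

Compute π = P·Q − TC at each output: Q=0: -160; Q=1: 19; Q=2: 204; Q=3: 375; Q=4: 531; Q=5: 655; Q=6: 733; Q=7: 756; Q=8: 710; Q=9: 585.
Profit is maximized at Q = 7. AVC there is 386/7 = £55.14 ≤ P, so producing beats shutting down (which would give -£160).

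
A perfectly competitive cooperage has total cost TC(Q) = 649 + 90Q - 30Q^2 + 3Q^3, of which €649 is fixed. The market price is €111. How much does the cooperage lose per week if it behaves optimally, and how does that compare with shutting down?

AVC = 90 - 30Q + 3Q^2; min AVC = €15 at Q = 5. Since P = €111 ≥ min AVC, the firm produces.
MC = 90 - 60Q + 9Q^2. Setting P = MC and taking the root on the rising branch gives Q* = 7.
TR = 111·7 = 777. TC = 649 + 189 = 838. Profit = 777 − 838 = -€61.
Shutting down would mean losing the fixed cost of €649, so operating at a loss of €61 is better by €588.

Profit = -€61 at Q = 7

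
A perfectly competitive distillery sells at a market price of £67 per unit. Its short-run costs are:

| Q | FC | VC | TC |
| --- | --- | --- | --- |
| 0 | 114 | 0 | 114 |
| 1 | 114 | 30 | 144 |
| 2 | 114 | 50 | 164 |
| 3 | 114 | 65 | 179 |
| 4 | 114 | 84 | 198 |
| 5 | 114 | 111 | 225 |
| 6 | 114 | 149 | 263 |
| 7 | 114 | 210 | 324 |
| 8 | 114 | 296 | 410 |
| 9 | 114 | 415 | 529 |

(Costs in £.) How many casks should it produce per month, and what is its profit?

Q = 7; profit = £145

Profit at each row (π = 67Q − TC): Q=0: -114; Q=1: -77; Q=2: -30; Q=3: 22; Q=4: 70; Q=5: 110; Q=6: 139; Q=7: 145; Q=8: 126; Q=9: 74.
Profit is maximized at Q = 7. AVC there is 210/7 = £30 ≤ P, so producing beats shutting down (which would give -£114).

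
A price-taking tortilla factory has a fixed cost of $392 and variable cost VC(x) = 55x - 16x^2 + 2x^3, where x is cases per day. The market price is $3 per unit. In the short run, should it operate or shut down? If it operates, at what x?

From TC, MC = TC'(x) = 55 - 32x + 6x^2 and AVC = VC/x = 55 - 16x + 2x^2.
AVC hits its minimum where MC = AVC, at x = 4, giving min AVC = 55 - 16·4 + 2·4^2 = $23.
P = $3 lies below min AVC = $23; no output level covers variable cost.
The firm minimizes its loss by shutting down and losing only its fixed cost of $392.

Shut down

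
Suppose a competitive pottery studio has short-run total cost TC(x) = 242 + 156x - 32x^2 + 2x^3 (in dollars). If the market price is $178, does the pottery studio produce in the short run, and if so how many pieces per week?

Variable cost is VC = 156x - 32x^2 + 2x^3, so AVC = VC/x = 156 - 32x + 2x^2 and MC = dTC/dx = 156 - 64x + 6x^2.
The AVC parabola has its vertex at x = 32/4 = 8, where AVC = 156 - 32·8 + 2·8^2 = $28.
Since P = $178 ≥ min AVC = $28, price covers variable cost and the firm should produce.
P = MC gives -22 - 64x + 6x^2 = 0, with roots -1/3 and 11. Take the larger (rising MC): x* = 11.
Check: AVC at x = 11 is $46 ≤ P, so revenue covers variable cost.
Profit = P·x − TC = 178·11 − 748 = $1210.

Produce at x = 11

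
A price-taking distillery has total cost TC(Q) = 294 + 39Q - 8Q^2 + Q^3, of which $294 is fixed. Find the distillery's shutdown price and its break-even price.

AVC = 39 - 8Q + Q^2; minimized at Q = 4, giving min AVC = $23. That is the shutdown price.
ATC = 294/Q + 39 - 8Q + Q^2. Setting dATC/dQ = −294/Q^2 − 8 + 2Q = 0 gives Q = 7 (since 2·7^3 − 8·7^2 = 294).
min ATC = 294/7 + 39 − 8·7 + 7^2 = $74. That is the break-even price.
Between these two prices the firm operates at a loss; above $74 it earns a profit.

Shutdown price = $23; break-even price = $74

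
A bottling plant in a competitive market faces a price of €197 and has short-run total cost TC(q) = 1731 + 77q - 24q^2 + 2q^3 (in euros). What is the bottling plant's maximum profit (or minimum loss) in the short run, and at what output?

AVC = 77 - 24q + 2q^2; min AVC = €5 at q = 6. Since P = €197 ≥ min AVC, the firm produces.
With MC = 77 - 48q + 6q^2, P = MC on the upward-sloping part at q* = 10.
TR = 197·10 = 1970. TC = 1731 + 370 = 2101. Profit = 1970 − 2101 = -€131.
Shutting down would mean losing the fixed cost of €1731, so operating at a loss of €131 is better by €1600.

Profit = -€131 at q = 10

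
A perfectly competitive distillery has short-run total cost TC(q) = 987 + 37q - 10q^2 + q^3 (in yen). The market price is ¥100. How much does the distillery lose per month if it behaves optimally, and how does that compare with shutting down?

Profit = -¥339 at q = 9

AVC = 37 - 10q + q^2; min AVC = ¥12 at q = 5. Since P = ¥100 ≥ min AVC, the firm produces.
With MC = 37 - 20q + 3q^2, P = MC on the upward-sloping part at q* = 9.
TR = 100·9 = 900. TC = 987 + 252 = 1239. Profit = 900 − 1239 = -¥339.
Shutting down would mean losing the fixed cost of ¥987, so operating at a loss of ¥339 is better by ¥648.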